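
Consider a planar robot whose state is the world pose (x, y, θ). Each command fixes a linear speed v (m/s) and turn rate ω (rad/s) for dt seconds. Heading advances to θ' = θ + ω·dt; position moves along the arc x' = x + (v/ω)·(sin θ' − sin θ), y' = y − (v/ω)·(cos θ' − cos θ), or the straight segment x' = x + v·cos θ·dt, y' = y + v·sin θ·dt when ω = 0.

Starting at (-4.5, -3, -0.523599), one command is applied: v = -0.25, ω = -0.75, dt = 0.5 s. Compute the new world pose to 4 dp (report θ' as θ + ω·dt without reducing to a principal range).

(-4.5942, -2.9189, -0.8986)

θ' = -0.5236 + -0.75·0.5 = -0.8986
R = v/ω = -0.25/-0.75 = 0.3333
x' = -4.5 + 0.3333·(sin -0.8986 − sin -0.5236) = -4.5942
y' = -3 − 0.3333·(cos -0.8986 − cos -0.5236) = -2.9189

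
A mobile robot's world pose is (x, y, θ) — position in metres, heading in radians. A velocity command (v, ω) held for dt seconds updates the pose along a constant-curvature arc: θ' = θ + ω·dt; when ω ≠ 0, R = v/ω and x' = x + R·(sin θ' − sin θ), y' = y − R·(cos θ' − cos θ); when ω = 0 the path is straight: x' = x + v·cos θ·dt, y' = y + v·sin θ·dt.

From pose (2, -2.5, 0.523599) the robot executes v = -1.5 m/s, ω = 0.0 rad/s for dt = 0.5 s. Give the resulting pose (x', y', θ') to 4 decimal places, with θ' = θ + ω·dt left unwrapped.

θ' = 0.5236 + 0.0·0.5 = 0.5236
ω = 0 → straight: x' = 2 + -1.5·cos(0.5236)·0.5 = 1.3505
y' = -2.5 + -1.5·sin(0.5236)·0.5 = -2.8750

(1.3505, -2.8750, 0.5236)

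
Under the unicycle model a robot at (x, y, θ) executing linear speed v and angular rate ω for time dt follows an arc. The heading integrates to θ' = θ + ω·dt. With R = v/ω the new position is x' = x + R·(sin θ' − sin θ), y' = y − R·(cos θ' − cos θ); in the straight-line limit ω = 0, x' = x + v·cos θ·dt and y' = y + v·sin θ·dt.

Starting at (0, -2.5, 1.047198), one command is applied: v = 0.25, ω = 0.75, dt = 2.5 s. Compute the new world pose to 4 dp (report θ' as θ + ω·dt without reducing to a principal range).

(-0.2161, -2.0080, 2.9222)

θ' = 1.0472 + 0.75·2.5 = 2.9222
R = v/ω = 0.25/0.75 = 0.3333
x' = 0 + 0.3333·(sin 2.9222 − sin 1.0472) = -0.2161
y' = -2.5 − 0.3333·(cos 2.9222 − cos 1.0472) = -2.0080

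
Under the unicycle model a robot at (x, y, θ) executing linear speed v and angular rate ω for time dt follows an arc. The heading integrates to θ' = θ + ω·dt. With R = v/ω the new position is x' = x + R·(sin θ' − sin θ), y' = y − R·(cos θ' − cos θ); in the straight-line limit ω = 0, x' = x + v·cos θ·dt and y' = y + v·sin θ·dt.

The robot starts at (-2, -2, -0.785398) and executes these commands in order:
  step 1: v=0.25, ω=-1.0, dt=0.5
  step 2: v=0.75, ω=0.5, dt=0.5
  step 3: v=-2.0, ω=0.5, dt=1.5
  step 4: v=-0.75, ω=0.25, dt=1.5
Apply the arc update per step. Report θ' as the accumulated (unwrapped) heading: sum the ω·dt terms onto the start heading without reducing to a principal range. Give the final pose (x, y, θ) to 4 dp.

step 1: θ'=-1.2854 (R=-0.2500) → pose (-1.9369, -2.1064, -1.2854)
step 2: θ'=-1.0354 (R=1.5000) → pose (-1.7877, -2.4494, -1.0354)
step 3: θ'=-0.2854 (R=-4.0000) → pose (-4.1018, -0.6519, -0.2854)
step 4: θ'=0.0896 (R=-3.0000) → pose (-5.2148, -0.5426, 0.0896)

(-5.2148, -0.5426, 0.0896)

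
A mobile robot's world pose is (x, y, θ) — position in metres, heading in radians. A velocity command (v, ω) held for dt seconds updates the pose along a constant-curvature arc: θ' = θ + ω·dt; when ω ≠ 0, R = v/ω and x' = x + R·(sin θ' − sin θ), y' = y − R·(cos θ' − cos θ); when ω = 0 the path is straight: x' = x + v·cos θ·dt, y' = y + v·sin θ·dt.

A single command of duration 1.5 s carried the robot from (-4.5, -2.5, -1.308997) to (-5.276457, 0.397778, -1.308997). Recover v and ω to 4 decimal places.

Δθ = -1.308997 − -1.308997 = 0.000000
ω = Δθ/dt = 0.000000/1.5 = 0.0000
ω = 0 → v = (Δx·cos θ + Δy·sin θ)/dt = -2.0000

v = -2.0000, ω = 0.0000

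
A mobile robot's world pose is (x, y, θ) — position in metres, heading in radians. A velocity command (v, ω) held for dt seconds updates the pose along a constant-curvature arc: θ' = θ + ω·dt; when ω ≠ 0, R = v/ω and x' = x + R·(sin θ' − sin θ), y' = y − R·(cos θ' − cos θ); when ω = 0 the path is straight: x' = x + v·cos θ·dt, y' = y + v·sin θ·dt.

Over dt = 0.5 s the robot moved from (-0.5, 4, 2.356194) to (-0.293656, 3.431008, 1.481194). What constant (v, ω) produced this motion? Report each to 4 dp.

v = -1.2500, ω = -1.7500

Δθ = 1.481194 − 2.356194 = -0.875000
ω = Δθ/dt = -0.875000/0.5 = -1.7500
R = −Δy/(cos θ' − cos θ) = 0.7143
v = R·ω = 0.7143·-1.7500 = -1.2500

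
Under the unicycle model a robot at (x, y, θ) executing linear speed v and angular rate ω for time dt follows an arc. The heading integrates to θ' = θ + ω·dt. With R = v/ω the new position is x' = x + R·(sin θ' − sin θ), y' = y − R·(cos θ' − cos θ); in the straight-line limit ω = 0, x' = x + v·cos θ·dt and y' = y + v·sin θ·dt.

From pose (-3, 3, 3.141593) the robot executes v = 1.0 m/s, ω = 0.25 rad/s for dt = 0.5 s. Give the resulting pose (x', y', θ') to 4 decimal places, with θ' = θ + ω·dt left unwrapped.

θ' = 3.1416 + 0.25·0.5 = 3.2666
R = v/ω = 1.0/0.25 = 4.0000
x' = -3 + 4.0000·(sin 3.2666 − sin 3.1416) = -3.4987
y' = 3 − 4.0000·(cos 3.2666 − cos 3.1416) = 2.9688

(-3.4987, 2.9688, 3.2666)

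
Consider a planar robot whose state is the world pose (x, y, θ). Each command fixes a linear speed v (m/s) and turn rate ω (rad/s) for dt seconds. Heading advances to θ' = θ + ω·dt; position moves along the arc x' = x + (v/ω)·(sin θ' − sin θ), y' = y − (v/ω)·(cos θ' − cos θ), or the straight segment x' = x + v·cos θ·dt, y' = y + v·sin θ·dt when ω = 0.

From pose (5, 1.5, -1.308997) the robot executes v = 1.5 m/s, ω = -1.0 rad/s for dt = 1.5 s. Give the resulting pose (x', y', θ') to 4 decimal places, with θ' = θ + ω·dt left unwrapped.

(4.0409, -0.3060, -2.8090)

θ' = -1.3090 + -1.0·1.5 = -2.8090
R = v/ω = 1.5/-1.0 = -1.5000
x' = 5 + -1.5000·(sin -2.8090 − sin -1.3090) = 4.0409
y' = 1.5 − -1.5000·(cos -2.8090 − cos -1.3090) = -0.3060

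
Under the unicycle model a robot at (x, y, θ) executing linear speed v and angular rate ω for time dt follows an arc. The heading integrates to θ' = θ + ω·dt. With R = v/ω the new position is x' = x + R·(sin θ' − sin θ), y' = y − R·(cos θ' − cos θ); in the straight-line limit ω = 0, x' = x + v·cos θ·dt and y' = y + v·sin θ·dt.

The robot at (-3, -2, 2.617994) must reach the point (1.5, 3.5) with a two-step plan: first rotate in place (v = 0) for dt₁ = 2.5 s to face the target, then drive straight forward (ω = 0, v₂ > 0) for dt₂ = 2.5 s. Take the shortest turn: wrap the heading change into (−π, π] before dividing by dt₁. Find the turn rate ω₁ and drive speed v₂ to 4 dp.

heading to target = atan2(3.5−-2, 1.5−-3) = 0.8851
Δθ = wrap(0.8851 − 2.6180) = -1.7329; ω₁ = Δθ/dt₁ = -0.6932
distance = √((1.5−-3)² + (3.5−-2)²) = 7.1063; v₂ = distance/dt₂ = 2.8425

ω₁ = -0.6932, v₂ = 2.8425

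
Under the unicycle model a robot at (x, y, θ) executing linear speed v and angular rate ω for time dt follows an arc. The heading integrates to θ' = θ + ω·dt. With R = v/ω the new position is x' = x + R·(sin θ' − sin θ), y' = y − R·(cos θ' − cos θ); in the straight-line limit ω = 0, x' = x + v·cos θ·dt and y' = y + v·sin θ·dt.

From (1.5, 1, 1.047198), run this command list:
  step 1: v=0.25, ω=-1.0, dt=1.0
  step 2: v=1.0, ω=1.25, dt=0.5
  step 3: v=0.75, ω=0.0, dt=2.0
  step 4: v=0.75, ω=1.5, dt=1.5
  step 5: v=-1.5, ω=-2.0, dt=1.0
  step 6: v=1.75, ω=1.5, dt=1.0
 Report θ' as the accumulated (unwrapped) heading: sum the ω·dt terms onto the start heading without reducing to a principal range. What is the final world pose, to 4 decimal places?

step 1: θ'=0.0472 (R=-0.2500) → pose (1.7047, 1.1247, 0.0472)
step 2: θ'=0.6722 (R=0.8000) → pose (2.1651, 1.2979, 0.6722)
step 3: θ'=0.6722 (straight) → pose (3.3388, 2.2319, 0.6722)
step 4: θ'=2.9222 (R=0.5000) → pose (3.1363, 3.1112, 2.9222)
step 5: θ'=0.9222 (R=0.7500) → pose (3.5708, 1.9261, 0.9222)
step 6: θ'=2.4222 (R=1.1667) → pose (3.4097, 3.5084, 2.4222)

(3.4097, 3.5084, 2.4222)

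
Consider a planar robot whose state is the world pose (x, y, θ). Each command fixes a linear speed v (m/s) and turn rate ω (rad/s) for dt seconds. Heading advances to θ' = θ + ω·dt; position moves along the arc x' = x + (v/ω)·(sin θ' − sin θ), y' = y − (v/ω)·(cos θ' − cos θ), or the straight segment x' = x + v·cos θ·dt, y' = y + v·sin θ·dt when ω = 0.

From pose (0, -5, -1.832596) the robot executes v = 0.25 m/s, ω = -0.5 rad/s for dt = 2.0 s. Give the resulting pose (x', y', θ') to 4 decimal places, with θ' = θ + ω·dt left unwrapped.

(-0.3309, -5.3469, -2.8326)

θ' = -1.8326 + -0.5·2.0 = -2.8326
R = v/ω = 0.25/-0.5 = -0.5000
x' = 0 + -0.5000·(sin -2.8326 − sin -1.8326) = -0.3309
y' = -5 − -0.5000·(cos -2.8326 − cos -1.8326) = -5.3469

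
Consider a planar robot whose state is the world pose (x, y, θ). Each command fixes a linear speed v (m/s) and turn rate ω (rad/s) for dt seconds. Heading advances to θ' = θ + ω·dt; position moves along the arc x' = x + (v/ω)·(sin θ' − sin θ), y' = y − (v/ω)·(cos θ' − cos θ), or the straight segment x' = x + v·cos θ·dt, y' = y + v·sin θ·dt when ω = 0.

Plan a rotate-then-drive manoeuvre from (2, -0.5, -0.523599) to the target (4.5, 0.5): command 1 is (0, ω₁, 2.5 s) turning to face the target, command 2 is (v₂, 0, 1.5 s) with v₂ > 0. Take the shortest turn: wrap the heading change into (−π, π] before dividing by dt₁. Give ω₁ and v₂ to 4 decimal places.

heading to target = atan2(0.5−-0.5, 4.5−2) = 0.3805
Δθ = wrap(0.3805 − -0.5236) = 0.9041; ω₁ = Δθ/dt₁ = 0.3616
distance = √((4.5−2)² + (0.5−-0.5)²) = 2.6926; v₂ = distance/dt₂ = 1.7951

ω₁ = 0.3616, v₂ = 1.7951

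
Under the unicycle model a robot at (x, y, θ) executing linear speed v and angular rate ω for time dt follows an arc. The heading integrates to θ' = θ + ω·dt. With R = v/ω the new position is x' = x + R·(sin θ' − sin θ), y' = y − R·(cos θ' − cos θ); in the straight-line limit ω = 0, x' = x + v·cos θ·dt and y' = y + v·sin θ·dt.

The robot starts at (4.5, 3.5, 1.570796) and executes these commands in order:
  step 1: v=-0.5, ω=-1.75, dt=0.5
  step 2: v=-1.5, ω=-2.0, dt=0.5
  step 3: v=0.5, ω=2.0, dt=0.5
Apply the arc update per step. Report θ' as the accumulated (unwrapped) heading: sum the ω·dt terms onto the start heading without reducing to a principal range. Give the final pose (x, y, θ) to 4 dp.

(3.9272, 3.1874, 0.6958)

step 1: θ'=0.6958 (R=0.2857) → pose (4.3974, 3.2807, 0.6958)
step 2: θ'=-0.3042 (R=0.7500) → pose (3.6920, 3.1408, -0.3042)
step 3: θ'=0.6958 (R=0.2500) → pose (3.9272, 3.1874, 0.6958)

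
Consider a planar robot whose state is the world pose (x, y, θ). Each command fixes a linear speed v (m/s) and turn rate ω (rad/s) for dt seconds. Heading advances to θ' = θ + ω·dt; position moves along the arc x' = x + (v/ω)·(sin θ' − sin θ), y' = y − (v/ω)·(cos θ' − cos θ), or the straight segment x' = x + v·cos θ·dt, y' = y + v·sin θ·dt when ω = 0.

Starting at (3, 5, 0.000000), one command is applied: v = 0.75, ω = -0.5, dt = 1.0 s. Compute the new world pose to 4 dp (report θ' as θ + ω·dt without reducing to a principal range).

(3.7191, 4.8164, -0.5000)

θ' = 0.0000 + -0.5·1.0 = -0.5000
R = v/ω = 0.75/-0.5 = -1.5000
x' = 3 + -1.5000·(sin -0.5000 − sin 0.0000) = 3.7191
y' = 5 − -1.5000·(cos -0.5000 − cos 0.0000) = 4.8164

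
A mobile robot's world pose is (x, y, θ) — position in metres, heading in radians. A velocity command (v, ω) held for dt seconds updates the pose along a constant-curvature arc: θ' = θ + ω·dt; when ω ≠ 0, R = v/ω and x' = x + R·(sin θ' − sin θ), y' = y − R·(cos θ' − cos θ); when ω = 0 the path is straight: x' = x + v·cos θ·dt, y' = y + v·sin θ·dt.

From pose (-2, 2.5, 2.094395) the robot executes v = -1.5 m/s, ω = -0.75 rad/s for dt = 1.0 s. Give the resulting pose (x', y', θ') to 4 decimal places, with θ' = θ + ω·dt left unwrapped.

(-1.7831, 1.0511, 1.3444)

θ' = 2.0944 + -0.75·1.0 = 1.3444
R = v/ω = -1.5/-0.75 = 2.0000
x' = -2 + 2.0000·(sin 1.3444 − sin 2.0944) = -1.7831
y' = 2.5 − 2.0000·(cos 1.3444 − cos 2.0944) = 1.0511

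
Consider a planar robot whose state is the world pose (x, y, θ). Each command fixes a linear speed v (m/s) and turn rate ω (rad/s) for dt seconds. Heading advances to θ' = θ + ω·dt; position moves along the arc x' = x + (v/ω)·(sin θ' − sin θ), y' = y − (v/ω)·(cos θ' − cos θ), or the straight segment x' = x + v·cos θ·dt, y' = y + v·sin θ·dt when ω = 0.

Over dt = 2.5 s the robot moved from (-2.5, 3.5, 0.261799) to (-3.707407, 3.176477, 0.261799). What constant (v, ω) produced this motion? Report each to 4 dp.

Δθ = 0.261799 − 0.261799 = 0.000000
ω = Δθ/dt = 0.000000/2.5 = 0.0000
ω = 0 → v = (Δx·cos θ + Δy·sin θ)/dt = -0.5000

v = -0.5000, ω = 0.0000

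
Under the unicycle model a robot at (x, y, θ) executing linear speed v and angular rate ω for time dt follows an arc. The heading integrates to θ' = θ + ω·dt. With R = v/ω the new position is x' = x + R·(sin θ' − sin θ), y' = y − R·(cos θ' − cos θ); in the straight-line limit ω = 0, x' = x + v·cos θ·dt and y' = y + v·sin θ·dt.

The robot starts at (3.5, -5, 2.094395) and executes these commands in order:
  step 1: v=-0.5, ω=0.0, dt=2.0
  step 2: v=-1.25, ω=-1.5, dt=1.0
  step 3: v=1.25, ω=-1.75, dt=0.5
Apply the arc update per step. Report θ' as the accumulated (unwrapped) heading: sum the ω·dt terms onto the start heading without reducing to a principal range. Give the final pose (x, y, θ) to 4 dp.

step 1: θ'=2.0944 (straight) → pose (4.0000, -5.8660, 2.0944)
step 2: θ'=0.5944 (R=0.8333) → pose (3.7450, -6.9731, 0.5944)
step 3: θ'=-0.2806 (R=-0.7143) → pose (4.3428, -6.8785, -0.2806)

(4.3428, -6.8785, -0.2806)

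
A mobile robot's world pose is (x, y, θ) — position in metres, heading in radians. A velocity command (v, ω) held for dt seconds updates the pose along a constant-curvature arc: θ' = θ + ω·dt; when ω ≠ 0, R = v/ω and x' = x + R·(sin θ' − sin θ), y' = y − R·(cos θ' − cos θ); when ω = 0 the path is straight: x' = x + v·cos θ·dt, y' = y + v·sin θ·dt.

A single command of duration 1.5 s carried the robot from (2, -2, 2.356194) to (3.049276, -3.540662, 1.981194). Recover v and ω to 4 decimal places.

Δθ = 1.981194 − 2.356194 = -0.375000
ω = Δθ/dt = -0.375000/1.5 = -0.2500
R = −Δy/(cos θ' − cos θ) = 5.0000
v = R·ω = 5.0000·-0.2500 = -1.2500

v = -1.2500, ω = -0.2500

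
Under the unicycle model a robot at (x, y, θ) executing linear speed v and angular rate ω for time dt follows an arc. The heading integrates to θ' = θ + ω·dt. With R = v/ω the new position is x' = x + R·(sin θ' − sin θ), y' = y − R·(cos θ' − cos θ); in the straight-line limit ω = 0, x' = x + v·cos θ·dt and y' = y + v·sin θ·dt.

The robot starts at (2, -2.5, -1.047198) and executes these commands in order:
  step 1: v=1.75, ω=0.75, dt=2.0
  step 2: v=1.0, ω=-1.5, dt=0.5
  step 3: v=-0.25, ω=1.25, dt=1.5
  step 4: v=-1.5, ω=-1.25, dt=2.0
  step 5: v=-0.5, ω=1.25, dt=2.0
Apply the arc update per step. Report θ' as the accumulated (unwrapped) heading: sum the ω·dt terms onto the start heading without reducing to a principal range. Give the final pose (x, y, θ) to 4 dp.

step 1: θ'=0.4528 (R=2.3333) → pose (5.0415, -3.4315, 0.4528)
step 2: θ'=-0.2972 (R=-0.6667) → pose (5.5284, -3.3936, -0.2972)
step 3: θ'=1.5778 (R=-0.2000) → pose (5.2699, -3.5862, 1.5778)
step 4: θ'=-0.9222 (R=1.2000) → pose (3.1136, -4.3195, -0.9222)
step 5: θ'=1.5778 (R=-0.4000) → pose (2.3948, -4.5639, 1.5778)

(2.3948, -4.5639, 1.5778)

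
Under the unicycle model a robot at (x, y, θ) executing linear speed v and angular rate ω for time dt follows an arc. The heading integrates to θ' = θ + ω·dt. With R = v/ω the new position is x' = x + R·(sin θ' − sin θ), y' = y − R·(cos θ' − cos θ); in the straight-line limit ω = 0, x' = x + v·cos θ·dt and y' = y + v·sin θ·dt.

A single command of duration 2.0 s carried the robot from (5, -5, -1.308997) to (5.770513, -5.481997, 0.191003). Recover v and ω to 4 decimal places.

Δθ = 0.191003 − -1.308997 = 1.500000
ω = Δθ/dt = 1.500000/2.0 = 0.7500
R = Δx/(sin θ' − sin θ) = 0.6667
v = R·ω = 0.6667·0.7500 = 0.5000

v = 0.5000, ω = 0.7500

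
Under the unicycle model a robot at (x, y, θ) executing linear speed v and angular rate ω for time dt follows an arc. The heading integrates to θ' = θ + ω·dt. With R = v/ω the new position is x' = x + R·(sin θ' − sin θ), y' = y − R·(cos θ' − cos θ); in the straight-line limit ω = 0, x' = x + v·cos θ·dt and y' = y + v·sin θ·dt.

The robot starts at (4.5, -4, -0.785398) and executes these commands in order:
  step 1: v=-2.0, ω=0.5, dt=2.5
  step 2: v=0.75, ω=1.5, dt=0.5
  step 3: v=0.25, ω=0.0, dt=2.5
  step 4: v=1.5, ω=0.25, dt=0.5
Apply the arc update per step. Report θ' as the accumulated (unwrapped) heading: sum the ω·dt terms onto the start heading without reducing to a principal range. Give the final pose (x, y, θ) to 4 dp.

step 1: θ'=0.4646 (R=-4.0000) → pose (-0.1207, -3.2524, 0.4646)
step 2: θ'=1.2146 (R=0.5000) → pose (0.1239, -2.9798, 1.2146)
step 3: θ'=1.2146 (straight) → pose (0.3418, -2.3940, 1.2146)
step 4: θ'=1.3396 (R=6.0000) → pose (0.5588, -1.6766, 1.3396)

(0.5588, -1.6766, 1.3396)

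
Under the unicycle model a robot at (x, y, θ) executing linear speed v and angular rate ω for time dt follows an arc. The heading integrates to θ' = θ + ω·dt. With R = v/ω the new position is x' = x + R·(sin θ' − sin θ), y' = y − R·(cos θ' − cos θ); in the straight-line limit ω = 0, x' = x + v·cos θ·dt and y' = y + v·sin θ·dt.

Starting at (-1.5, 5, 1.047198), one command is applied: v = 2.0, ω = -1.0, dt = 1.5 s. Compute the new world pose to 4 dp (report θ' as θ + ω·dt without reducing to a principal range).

(1.1070, 5.7985, -0.4528)

θ' = 1.0472 + -1.0·1.5 = -0.4528
R = v/ω = 2.0/-1.0 = -2.0000
x' = -1.5 + -2.0000·(sin -0.4528 − sin 1.0472) = 1.1070
y' = 5 − -2.0000·(cos -0.4528 − cos 1.0472) = 5.7985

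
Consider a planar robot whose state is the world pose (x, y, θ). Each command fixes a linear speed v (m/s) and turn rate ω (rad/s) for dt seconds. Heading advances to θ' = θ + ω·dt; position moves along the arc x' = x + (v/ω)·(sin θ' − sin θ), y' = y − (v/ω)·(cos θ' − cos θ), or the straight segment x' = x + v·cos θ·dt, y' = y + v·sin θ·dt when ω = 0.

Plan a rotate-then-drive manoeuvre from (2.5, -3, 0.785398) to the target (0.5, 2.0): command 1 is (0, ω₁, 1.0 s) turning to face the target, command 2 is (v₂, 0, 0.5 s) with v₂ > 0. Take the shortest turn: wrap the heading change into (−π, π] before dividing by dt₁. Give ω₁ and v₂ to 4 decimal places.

heading to target = atan2(2−-3, 0.5−2.5) = 1.9513
Δθ = wrap(1.9513 − 0.7854) = 1.1659; ω₁ = Δθ/dt₁ = 1.1659
distance = √((0.5−2.5)² + (2−-3)²) = 5.3852; v₂ = distance/dt₂ = 10.7703

ω₁ = 1.1659, v₂ = 10.7703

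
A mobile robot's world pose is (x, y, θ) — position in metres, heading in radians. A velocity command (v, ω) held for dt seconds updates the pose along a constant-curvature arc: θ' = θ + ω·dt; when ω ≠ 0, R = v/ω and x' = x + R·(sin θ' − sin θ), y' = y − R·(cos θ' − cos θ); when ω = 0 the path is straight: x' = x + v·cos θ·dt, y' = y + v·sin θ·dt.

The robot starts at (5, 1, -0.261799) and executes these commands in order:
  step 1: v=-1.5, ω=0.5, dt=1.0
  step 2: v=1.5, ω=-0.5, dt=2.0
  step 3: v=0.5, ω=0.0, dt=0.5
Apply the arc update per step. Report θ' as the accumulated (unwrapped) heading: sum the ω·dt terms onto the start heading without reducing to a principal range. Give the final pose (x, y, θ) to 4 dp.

step 1: θ'=0.2382 (R=-3.0000) → pose (3.5157, 1.0175, 0.2382)
step 2: θ'=-0.7618 (R=-3.0000) → pose (6.2942, 0.2730, -0.7618)
step 3: θ'=-0.7618 (straight) → pose (6.4751, 0.1005, -0.7618)

(6.4751, 0.1005, -0.7618)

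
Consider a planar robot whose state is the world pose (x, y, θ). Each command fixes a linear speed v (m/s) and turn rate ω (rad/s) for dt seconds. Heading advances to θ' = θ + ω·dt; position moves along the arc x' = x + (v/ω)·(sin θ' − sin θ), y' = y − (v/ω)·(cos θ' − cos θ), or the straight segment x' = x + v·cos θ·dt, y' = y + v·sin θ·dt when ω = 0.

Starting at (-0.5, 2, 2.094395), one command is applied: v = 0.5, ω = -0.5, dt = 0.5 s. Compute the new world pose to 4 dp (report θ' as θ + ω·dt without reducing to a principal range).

(-0.5968, 2.2298, 1.8444)

θ' = 2.0944 + -0.5·0.5 = 1.8444
R = v/ω = 0.5/-0.5 = -1.0000
x' = -0.5 + -1.0000·(sin 1.8444 − sin 2.0944) = -0.5968
y' = 2 − -1.0000·(cos 1.8444 − cos 2.0944) = 2.2298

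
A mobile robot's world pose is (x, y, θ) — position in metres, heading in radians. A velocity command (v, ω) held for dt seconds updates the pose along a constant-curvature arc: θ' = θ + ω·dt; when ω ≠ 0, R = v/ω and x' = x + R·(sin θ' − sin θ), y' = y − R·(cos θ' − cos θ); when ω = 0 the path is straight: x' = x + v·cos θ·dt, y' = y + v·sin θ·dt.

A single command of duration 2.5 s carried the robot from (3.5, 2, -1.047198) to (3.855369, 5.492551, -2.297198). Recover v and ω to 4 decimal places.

Δθ = -2.297198 − -1.047198 = -1.250000
ω = Δθ/dt = -1.250000/2.5 = -0.5000
R = −Δy/(cos θ' − cos θ) = 3.0000
v = R·ω = 3.0000·-0.5000 = -1.5000

v = -1.5000, ω = -0.5000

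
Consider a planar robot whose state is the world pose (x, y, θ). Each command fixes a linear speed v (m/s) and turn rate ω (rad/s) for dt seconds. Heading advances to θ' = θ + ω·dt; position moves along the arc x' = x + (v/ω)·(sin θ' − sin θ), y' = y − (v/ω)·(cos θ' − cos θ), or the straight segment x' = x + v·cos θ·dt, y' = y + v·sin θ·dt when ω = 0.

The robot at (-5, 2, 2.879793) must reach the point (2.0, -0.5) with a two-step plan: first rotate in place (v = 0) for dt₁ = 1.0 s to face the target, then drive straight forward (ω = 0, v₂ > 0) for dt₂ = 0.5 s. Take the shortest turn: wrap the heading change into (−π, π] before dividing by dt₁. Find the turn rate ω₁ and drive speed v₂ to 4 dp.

ω₁ = 3.0604, v₂ = 14.8661

heading to target = atan2(-0.5−2, 2−-5) = -0.3430
Δθ = wrap(-0.3430 − 2.8798) = 3.0604; ω₁ = Δθ/dt₁ = 3.0604
distance = √((2−-5)² + (-0.5−2)²) = 7.4330; v₂ = distance/dt₂ = 14.8661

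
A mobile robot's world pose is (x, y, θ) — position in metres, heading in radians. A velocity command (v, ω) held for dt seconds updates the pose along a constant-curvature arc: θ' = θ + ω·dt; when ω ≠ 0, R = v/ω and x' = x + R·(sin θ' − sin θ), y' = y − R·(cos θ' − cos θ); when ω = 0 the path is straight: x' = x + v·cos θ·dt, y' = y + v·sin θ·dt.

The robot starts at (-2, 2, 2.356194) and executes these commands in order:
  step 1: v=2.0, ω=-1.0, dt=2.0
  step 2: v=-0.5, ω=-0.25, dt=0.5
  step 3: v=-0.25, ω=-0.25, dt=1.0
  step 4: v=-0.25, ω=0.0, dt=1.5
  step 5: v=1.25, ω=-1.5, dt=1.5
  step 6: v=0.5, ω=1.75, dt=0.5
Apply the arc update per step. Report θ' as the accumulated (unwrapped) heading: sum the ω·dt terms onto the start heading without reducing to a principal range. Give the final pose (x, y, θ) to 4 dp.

(-1.5848, 3.5943, -1.3938)

step 1: θ'=0.3562 (R=-2.0000) → pose (-1.2832, 5.2887, 0.3562)
step 2: θ'=0.2312 (R=2.0000) → pose (-1.5223, 5.2163, 0.2312)
step 3: θ'=-0.0188 (R=1.0000) → pose (-1.7703, 5.1899, -0.0188)
step 4: θ'=-0.0188 (straight) → pose (-2.1452, 5.1970, -0.0188)
step 5: θ'=-2.2688 (R=-0.8333) → pose (-1.5225, 3.8282, -2.2688)
step 6: θ'=-1.3938 (R=0.2857) → pose (-1.5848, 3.5943, -1.3938)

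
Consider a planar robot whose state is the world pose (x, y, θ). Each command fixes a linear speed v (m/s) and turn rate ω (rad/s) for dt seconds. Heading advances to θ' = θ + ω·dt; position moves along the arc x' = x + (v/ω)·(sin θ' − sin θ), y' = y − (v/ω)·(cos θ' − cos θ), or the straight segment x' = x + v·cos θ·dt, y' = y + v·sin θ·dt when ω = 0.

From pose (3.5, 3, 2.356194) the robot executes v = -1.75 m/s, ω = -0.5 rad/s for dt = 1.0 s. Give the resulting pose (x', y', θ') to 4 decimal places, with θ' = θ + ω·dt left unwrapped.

(4.3835, 1.5105, 1.8562)

θ' = 2.3562 + -0.5·1.0 = 1.8562
R = v/ω = -1.75/-0.5 = 3.5000
x' = 3.5 + 3.5000·(sin 1.8562 − sin 2.3562) = 4.3835
y' = 3 − 3.5000·(cos 1.8562 − cos 2.3562) = 1.5105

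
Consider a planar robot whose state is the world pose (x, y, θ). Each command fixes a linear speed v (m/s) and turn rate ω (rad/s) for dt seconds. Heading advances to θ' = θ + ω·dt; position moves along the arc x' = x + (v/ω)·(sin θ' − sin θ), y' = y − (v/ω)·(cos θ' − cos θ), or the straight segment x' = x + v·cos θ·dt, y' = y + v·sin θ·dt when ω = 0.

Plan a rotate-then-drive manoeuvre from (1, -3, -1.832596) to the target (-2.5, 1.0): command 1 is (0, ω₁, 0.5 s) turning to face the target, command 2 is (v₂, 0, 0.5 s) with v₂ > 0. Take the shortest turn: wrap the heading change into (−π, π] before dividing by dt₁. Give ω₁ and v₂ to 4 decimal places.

heading to target = atan2(1−-3, -2.5−1) = 2.2896
Δθ = wrap(2.2896 − -1.8326) = -2.1610; ω₁ = Δθ/dt₁ = -4.3219
distance = √((-2.5−1)² + (1−-3)²) = 5.3151; v₂ = distance/dt₂ = 10.6301

ω₁ = -4.3219, v₂ = 10.6301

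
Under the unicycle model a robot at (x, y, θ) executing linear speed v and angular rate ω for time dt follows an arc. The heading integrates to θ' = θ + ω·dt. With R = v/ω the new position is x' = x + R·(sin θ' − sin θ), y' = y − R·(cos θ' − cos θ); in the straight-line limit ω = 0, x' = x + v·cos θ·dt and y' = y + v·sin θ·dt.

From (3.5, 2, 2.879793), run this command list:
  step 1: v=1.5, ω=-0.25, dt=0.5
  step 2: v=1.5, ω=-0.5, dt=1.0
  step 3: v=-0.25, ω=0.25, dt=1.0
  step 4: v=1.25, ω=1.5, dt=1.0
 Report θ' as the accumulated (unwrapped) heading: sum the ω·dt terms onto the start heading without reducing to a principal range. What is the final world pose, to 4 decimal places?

step 1: θ'=2.7548 (R=-6.0000) → pose (2.7896, 2.2388, 2.7548)
step 2: θ'=2.2548 (R=-3.0000) → pose (1.5961, 3.1215, 2.2548)
step 3: θ'=2.5048 (R=-1.0000) → pose (1.7765, 2.9494, 2.5048)
step 4: θ'=4.0048 (R=0.8333) → pose (0.6477, 2.8211, 4.0048)

(0.6477, 2.8211, 4.0048)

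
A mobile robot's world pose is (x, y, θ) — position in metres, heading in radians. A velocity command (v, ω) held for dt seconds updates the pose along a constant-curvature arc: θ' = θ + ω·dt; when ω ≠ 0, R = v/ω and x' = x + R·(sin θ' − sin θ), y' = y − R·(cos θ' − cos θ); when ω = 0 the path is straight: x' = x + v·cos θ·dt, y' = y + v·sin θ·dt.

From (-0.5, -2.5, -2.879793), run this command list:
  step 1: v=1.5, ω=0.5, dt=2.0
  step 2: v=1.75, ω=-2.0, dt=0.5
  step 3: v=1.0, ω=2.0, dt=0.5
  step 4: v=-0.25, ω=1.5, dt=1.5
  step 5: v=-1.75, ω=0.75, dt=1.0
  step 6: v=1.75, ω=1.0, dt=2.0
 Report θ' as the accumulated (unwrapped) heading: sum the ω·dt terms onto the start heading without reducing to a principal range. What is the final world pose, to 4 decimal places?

step 1: θ'=-1.8798 (R=3.0000) → pose (-2.5815, -4.4855, -1.8798)
step 2: θ'=-2.8798 (R=-0.8750) → pose (-3.1886, -5.0646, -2.8798)
step 3: θ'=-1.8798 (R=0.5000) → pose (-3.5355, -5.3955, -1.8798)
step 4: θ'=0.3702 (R=-0.1667) → pose (-3.7545, -5.1894, 0.3702)
step 5: θ'=1.1202 (R=-2.3333) → pose (-5.0108, -6.3485, 1.1202)
step 6: θ'=3.1202 (R=1.7500) → pose (-6.5487, -3.8368, 3.1202)

(-6.5487, -3.8368, 3.1202)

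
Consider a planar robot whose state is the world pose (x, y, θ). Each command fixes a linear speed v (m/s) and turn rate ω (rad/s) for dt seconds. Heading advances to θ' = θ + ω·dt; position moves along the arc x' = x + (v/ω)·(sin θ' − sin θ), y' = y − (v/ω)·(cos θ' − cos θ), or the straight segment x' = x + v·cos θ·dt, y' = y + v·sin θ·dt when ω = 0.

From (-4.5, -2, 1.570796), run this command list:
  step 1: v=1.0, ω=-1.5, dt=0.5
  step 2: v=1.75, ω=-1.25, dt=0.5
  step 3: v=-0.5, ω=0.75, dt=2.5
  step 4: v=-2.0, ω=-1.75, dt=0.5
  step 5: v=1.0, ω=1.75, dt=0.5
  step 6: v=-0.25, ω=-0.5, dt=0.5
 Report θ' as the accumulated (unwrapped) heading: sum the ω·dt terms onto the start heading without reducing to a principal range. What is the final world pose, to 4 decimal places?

(-3.9486, -2.6994, 1.8208)

step 1: θ'=0.8208 (R=-0.6667) → pose (-4.3211, -1.5456, 0.8208)
step 2: θ'=0.1958 (R=-1.4000) → pose (-3.5691, -1.1266, 0.1958)
step 3: θ'=2.0708 (R=-0.6667) → pose (-4.0245, -2.1002, 2.0708)
step 4: θ'=1.1958 (R=1.1429) → pose (-3.9640, -3.0667, 1.1958)
step 5: θ'=2.0708 (R=0.5714) → pose (-3.9942, -2.5834, 2.0708)
step 6: θ'=1.8208 (R=0.5000) → pose (-3.9486, -2.6994, 1.8208)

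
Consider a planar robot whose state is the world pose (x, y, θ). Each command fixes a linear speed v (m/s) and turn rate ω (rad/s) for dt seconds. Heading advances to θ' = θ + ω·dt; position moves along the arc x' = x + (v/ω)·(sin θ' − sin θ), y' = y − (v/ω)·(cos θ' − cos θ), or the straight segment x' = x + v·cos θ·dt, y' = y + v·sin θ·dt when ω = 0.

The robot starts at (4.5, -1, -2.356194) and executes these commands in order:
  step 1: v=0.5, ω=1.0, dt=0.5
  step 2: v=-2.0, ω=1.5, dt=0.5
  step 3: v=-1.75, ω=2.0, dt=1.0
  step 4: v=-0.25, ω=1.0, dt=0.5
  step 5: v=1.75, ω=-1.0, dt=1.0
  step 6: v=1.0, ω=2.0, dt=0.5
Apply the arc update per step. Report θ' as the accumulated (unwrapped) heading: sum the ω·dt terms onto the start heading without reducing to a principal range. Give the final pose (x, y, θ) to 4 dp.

(4.1224, 1.4851, 1.3938)

step 1: θ'=-1.8562 (R=0.5000) → pose (4.3738, -1.2128, -1.8562)
step 2: θ'=-1.1062 (R=-1.3333) → pose (4.2864, -0.2400, -1.1062)
step 3: θ'=0.8938 (R=-0.8750) → pose (2.8221, -0.0839, 0.8938)
step 4: θ'=1.3938 (R=-0.2500) → pose (2.7709, -0.1965, 1.3938)
step 5: θ'=0.3938 (R=-1.7500) → pose (3.8220, 1.1114, 0.3938)
step 6: θ'=1.3938 (R=0.5000) → pose (4.1224, 1.4851, 1.3938)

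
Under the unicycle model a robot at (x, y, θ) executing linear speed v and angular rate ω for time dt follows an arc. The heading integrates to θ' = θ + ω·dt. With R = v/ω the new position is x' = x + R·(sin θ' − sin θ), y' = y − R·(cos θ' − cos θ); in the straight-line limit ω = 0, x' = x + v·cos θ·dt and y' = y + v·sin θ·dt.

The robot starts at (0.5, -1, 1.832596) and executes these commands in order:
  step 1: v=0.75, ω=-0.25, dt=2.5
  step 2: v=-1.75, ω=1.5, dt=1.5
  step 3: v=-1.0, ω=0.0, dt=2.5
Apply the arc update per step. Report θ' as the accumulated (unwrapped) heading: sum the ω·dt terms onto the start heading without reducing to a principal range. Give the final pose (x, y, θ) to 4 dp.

(4.4228, 0.0958, 3.4576)

step 1: θ'=1.2076 (R=-3.0000) → pose (0.5935, 0.8423, 1.2076)
step 2: θ'=3.4576 (R=-1.1667) → pose (2.0466, -0.6811, 3.4576)
step 3: θ'=3.4576 (straight) → pose (4.4228, 0.0958, 3.4576)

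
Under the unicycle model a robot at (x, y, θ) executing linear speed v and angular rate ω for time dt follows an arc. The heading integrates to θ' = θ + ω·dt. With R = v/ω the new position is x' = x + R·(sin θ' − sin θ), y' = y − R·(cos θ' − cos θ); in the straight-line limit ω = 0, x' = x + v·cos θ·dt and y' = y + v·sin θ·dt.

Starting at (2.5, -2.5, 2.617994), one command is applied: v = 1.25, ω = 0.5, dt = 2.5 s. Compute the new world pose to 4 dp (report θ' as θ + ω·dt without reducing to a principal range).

(-0.4105, -2.7961, 3.8680)

θ' = 2.6180 + 0.5·2.5 = 3.8680
R = v/ω = 1.25/0.5 = 2.5000
x' = 2.5 + 2.5000·(sin 3.8680 − sin 2.6180) = -0.4105
y' = -2.5 − 2.5000·(cos 3.8680 − cos 2.6180) = -2.7961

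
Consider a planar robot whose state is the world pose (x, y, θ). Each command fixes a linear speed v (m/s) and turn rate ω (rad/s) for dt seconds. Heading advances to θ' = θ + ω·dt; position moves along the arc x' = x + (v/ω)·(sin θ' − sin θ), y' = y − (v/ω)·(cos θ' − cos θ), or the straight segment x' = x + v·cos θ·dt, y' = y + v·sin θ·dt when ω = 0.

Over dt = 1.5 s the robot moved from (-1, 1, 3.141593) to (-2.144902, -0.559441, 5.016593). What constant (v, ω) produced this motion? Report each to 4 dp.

Δθ = 5.016593 − 3.141593 = 1.875000
ω = Δθ/dt = 1.875000/1.5 = 1.2500
R = −Δy/(cos θ' − cos θ) = 1.2000
v = R·ω = 1.2000·1.2500 = 1.5000

v = 1.5000, ω = 1.2500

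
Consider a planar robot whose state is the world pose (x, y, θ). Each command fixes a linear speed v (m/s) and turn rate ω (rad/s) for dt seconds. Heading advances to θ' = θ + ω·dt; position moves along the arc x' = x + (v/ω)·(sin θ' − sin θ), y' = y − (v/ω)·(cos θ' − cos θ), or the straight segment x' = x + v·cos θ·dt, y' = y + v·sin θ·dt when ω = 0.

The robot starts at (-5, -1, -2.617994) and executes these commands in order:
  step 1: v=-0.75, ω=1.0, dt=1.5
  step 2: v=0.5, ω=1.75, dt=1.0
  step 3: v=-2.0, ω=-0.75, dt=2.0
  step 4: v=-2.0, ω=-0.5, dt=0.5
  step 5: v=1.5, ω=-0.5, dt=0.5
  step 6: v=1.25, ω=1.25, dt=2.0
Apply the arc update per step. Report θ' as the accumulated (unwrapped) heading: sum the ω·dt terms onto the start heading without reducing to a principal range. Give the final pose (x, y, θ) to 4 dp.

step 1: θ'=-1.1180 (R=-0.7500) → pose (-4.7006, -0.0224, -1.1180)
step 2: θ'=0.6320 (R=0.2857) → pose (-4.2749, -0.1279, 0.6320)
step 3: θ'=-0.8680 (R=2.6667) → pose (-7.8850, 0.3001, -0.8680)
step 4: θ'=-1.1180 (R=4.0000) → pose (-8.4298, 1.1356, -1.1180)
step 5: θ'=-1.3680 (R=-3.0000) → pose (-8.1889, 0.4273, -1.3680)
step 6: θ'=1.1320 (R=1.0000) → pose (-6.3041, 0.2039, 1.1320)

(-6.3041, 0.2039, 1.1320)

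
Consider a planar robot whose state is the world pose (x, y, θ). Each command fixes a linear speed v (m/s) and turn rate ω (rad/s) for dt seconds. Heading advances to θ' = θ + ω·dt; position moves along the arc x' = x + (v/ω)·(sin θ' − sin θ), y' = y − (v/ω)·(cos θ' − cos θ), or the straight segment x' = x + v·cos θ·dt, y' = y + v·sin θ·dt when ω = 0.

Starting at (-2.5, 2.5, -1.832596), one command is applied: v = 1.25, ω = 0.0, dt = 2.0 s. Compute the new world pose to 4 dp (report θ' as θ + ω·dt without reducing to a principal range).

θ' = -1.8326 + 0.0·2.0 = -1.8326
ω = 0 → straight: x' = -2.5 + 1.25·cos(-1.8326)·2.0 = -3.1470
y' = 2.5 + 1.25·sin(-1.8326)·2.0 = 0.0852

(-3.1470, 0.0852, -1.8326)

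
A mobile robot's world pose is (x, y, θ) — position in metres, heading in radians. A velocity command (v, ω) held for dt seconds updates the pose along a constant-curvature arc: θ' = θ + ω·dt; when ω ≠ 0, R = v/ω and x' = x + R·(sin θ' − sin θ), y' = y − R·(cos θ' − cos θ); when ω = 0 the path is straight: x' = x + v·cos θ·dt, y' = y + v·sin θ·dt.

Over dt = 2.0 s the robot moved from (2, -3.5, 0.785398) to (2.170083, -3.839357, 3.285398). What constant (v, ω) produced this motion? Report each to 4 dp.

v = -0.2500, ω = 1.2500

Δθ = 3.285398 − 0.785398 = 2.500000
ω = Δθ/dt = 2.500000/2.0 = 1.2500
R = −Δy/(cos θ' − cos θ) = -0.2000
v = R·ω = -0.2000·1.2500 = -0.2500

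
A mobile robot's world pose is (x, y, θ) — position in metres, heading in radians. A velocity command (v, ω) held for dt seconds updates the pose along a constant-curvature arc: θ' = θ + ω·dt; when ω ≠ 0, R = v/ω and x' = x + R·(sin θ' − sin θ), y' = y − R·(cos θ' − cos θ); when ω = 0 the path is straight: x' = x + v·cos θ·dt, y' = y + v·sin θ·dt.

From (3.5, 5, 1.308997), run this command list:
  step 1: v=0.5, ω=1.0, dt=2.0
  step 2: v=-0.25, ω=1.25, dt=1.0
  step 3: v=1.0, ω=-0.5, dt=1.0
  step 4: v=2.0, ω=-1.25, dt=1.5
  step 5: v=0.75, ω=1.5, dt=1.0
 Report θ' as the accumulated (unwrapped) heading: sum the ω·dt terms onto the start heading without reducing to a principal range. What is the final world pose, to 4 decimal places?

step 1: θ'=3.3090 (R=0.5000) → pose (2.9337, 5.6224, 3.3090)
step 2: θ'=4.5590 (R=-0.2000) → pose (3.0981, 5.7891, 4.5590)
step 3: θ'=4.0590 (R=-2.0000) → pose (2.7096, 4.8789, 4.0590)
step 4: θ'=2.1840 (R=-1.6000) → pose (0.1306, 4.9307, 2.1840)
step 5: θ'=3.6840 (R=0.5000) → pose (-0.5364, 5.0712, 3.6840)

(-0.5364, 5.0712, 3.6840)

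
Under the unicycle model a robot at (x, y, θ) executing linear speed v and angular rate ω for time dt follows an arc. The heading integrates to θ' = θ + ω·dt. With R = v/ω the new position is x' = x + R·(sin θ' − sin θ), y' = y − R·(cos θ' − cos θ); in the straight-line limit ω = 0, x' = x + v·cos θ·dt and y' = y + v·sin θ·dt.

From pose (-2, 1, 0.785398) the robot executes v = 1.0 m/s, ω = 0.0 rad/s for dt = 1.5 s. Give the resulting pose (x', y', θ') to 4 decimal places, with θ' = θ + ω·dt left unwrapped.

(-0.9393, 2.0607, 0.7854)

θ' = 0.7854 + 0.0·1.5 = 0.7854
ω = 0 → straight: x' = -2 + 1.0·cos(0.7854)·1.5 = -0.9393
y' = 1 + 1.0·sin(0.7854)·1.5 = 2.0607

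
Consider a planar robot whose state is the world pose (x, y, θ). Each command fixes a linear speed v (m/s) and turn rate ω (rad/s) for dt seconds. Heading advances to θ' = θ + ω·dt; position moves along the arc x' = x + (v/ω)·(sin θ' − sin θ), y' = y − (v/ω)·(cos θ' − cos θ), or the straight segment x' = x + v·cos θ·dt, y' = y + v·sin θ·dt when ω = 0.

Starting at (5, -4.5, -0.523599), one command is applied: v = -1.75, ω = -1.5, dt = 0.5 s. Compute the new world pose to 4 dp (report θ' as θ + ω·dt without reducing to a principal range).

(4.4678, -3.8313, -1.2736)

θ' = -0.5236 + -1.5·0.5 = -1.2736
R = v/ω = -1.75/-1.5 = 1.1667
x' = 5 + 1.1667·(sin -1.2736 − sin -0.5236) = 4.4678
y' = -4.5 − 1.1667·(cos -1.2736 − cos -0.5236) = -3.8313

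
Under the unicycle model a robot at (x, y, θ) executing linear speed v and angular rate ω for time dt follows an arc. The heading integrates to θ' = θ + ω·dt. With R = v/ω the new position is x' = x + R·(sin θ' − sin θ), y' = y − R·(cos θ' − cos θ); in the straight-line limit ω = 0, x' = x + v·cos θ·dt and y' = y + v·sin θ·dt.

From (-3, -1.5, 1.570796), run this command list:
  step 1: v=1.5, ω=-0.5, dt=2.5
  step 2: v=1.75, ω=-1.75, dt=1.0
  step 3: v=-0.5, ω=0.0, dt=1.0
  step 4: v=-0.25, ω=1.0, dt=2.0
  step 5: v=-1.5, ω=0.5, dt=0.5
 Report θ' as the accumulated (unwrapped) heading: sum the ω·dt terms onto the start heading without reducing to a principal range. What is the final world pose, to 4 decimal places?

step 1: θ'=0.3208 (R=-3.0000) → pose (-0.9460, 1.3470, 0.3208)
step 2: θ'=-1.4292 (R=-1.0000) → pose (0.3593, 0.5391, -1.4292)
step 3: θ'=-1.4292 (straight) → pose (0.2888, 1.0341, -1.4292)
step 4: θ'=0.5708 (R=-0.2500) → pose (-0.0938, 1.2092, 0.5708)
step 5: θ'=0.8208 (R=-3.0000) → pose (-0.6679, 0.7297, 0.8208)

(-0.6679, 0.7297, 0.8208)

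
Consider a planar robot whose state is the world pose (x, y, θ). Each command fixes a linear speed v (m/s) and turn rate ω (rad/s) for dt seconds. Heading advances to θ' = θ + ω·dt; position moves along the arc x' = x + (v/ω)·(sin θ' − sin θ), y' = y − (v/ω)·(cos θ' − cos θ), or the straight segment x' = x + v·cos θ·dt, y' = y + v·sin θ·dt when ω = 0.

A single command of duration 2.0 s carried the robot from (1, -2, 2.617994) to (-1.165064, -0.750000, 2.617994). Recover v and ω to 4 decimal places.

Δθ = 2.617994 − 2.617994 = 0.000000
ω = Δθ/dt = 0.000000/2.0 = 0.0000
ω = 0 → v = (Δx·cos θ + Δy·sin θ)/dt = 1.2500

v = 1.2500, ω = 0.0000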